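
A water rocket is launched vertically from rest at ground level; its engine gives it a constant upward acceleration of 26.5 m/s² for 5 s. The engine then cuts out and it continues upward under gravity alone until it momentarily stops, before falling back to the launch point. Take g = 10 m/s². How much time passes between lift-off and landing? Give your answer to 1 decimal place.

33.8 s

Phase 1 (powered ascent): v₀ = 0 m/s, a = 26.5 m/s².
v = v₀ + at = 0 + (26.5)(5) = 132 m/s
Δx = v₀t + ½at² = 0·5 + 0.5·26.5·5² = 331 m

Phase 2 (coasting upward): v₀ = 132 m/s, a = -10 m/s².
v = v₀ + at → t = (0 − 132) / -10 = 13.2 s
v² = v₀² + 2aΔx → Δx = (0² − 132²)/(2·-10) = 878 m

Phase 3 (free fall): v₀ = 0 m/s, a = -10 m/s².
Falls 1210 m from rest: t = √(2·1210/10) = 15.6 s; v = g·t = 156 m/s.
Total time = 5.00 + 13.2 + 15.6 = 33.8 s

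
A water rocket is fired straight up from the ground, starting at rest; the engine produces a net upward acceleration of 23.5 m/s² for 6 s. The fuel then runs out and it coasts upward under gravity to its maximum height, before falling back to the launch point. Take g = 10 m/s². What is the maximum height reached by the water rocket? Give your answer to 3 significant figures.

Phase 1 (powered ascent): v₀ = 0 m/s, a = 23.5 m/s².
v = v₀ + at = 0 + (23.5)(6) = 141 m/s
Δx = v₀t + ½at² = 0·6 + 0.5·23.5·6² = 423 m

Phase 2 (coasting upward): v₀ = 141 m/s, a = -10 m/s².
v = v₀ + at → t = (0 − 141) / -10 = 14.1 s
v² = v₀² + 2aΔx → Δx = (0² − 141²)/(2·-10) = 994 m
Maximum height = 423 + 994 = 1420 m

1420 m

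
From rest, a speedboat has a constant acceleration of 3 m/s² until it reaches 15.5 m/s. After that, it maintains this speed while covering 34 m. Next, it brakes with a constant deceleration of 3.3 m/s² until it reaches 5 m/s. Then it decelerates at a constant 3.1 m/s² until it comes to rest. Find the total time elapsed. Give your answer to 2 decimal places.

12.15 s

Phase 1 (accelerating): v₀ = 0 m/s, a = 3 m/s².
v = v₀ + at → t = (15.5 − 0) / 3 = 5.17 s
v² = v₀² + 2aΔx → Δx = (15.5² − 0²)/(2·3) = 40.0 m

Phase 2 (constant speed): v₀ = 15.5 m/s, a = 0 m/s².
Constant speed: t = d/v = 34/15.5 = 2.19 s

Phase 3 (decelerating): v₀ = 15.5 m/s, a = -3.3 m/s².
v = v₀ + at → t = (5 − 15.5) / -3.3 = 3.18 s
v² = v₀² + 2aΔx → Δx = (5² − 15.5²)/(2·-3.3) = 32.6 m

Phase 4 (decelerating): v₀ = 5.00 m/s, a = -3.1 m/s².
v = v₀ + at → t = (0 − 5.00) / -3.1 = 1.61 s
v² = v₀² + 2aΔx → Δx = (0² − 5.00²)/(2·-3.1) = 4.03 m
Total time = 5.17 + 2.19 + 3.18 + 1.61 = 12.2 s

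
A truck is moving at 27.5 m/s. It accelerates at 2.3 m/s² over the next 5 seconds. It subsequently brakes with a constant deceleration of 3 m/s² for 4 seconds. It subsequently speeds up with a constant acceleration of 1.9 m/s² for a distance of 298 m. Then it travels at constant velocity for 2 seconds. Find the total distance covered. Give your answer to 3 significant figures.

Phase 1 (accelerating): v₀ = 27.5 m/s, a = 2.3 m/s².
v = v₀ + at = 27.5 + (2.3)(5) = 39.0 m/s
Δx = v₀t + ½at² = 27.5·5 + 0.5·2.3·5² = 166 m

Phase 2 (decelerating): v₀ = 39.0 m/s, a = -3 m/s².
v = v₀ + at = 39.0 + (-3)(4) = 27.0 m/s
Δx = v₀t + ½at² = 39.0·4 + 0.5·-3·4² = 132 m

Phase 3 (accelerating): v₀ = 27.0 m/s, a = 1.9 m/s².
v² = v₀² + 2aΔx = 27.0² + 2·1.9·298 = 1860 → v = 43.1 m/s
t = (v − v₀)/a = (43.1 − 27.0)/1.9 = 8.50 s

Phase 4 (constant speed): v₀ = 43.1 m/s, a = 0 m/s².
v = v₀ + at = 43.1 + (0)(2) = 43.1 m/s
Δx = v₀t + ½at² = 43.1·2 + 0.5·0·2² = 86.3 m
Total distance = 166 + 132 + 298 + 86.3 = 683 m

683 m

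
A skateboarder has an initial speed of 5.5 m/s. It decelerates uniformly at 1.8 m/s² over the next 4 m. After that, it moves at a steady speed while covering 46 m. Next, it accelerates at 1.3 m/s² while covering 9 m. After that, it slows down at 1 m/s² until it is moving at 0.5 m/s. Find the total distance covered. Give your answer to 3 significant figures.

Phase 1 (decelerating): v₀ = 5.50 m/s, a = -1.8 m/s².
v² = v₀² + 2aΔx = 5.50² + 2·-1.8·4 = 15.8 → v = 3.98 m/s
t = (v − v₀)/a = (3.98 − 5.50)/-1.8 = 0.844 s

Phase 2 (constant speed): v₀ = 3.98 m/s, a = 0 m/s².
Constant speed: t = d/v = 46/3.98 = 11.6 s

Phase 3 (accelerating): v₀ = 3.98 m/s, a = 1.3 m/s².
v² = v₀² + 2aΔx = 3.98² + 2·1.3·9 = 39.2 → v = 6.26 m/s
t = (v − v₀)/a = (6.26 − 3.98)/1.3 = 1.76 s

Phase 4 (decelerating): v₀ = 6.26 m/s, a = -1 m/s².
v = v₀ + at → t = (0.5 − 6.26) / -1 = 5.76 s
v² = v₀² + 2aΔx → Δx = (0.5² − 6.26²)/(2·-1) = 19.5 m
Total distance = 4.00 + 46.0 + 9.00 + 19.5 = 78.5 m

78.5 m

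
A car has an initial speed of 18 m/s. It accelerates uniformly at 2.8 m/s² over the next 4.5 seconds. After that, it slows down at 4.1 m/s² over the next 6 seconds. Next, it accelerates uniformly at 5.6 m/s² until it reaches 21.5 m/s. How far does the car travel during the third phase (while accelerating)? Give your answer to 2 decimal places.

Phase 1 (accelerating): v₀ = 18.0 m/s, a = 2.8 m/s².
v = v₀ + at = 18.0 + (2.8)(4.5) = 30.6 m/s
Δx = v₀t + ½at² = 18.0·4.5 + 0.5·2.8·4.5² = 109 m

Phase 2 (decelerating): v₀ = 30.6 m/s, a = -4.1 m/s².
v = v₀ + at = 30.6 + (-4.1)(6) = 6.00 m/s
Δx = v₀t + ½at² = 30.6·6 + 0.5·-4.1·6² = 110 m

Phase 3 (accelerating): v₀ = 6.00 m/s, a = 5.6 m/s².
v = v₀ + at → t = (21.5 − 6.00) / 5.6 = 2.77 s
v² = v₀² + 2aΔx → Δx = (21.5² − 6.00²)/(2·5.6) = 38.1 m
Distance in phase 3 = 38.1 m

38.06 m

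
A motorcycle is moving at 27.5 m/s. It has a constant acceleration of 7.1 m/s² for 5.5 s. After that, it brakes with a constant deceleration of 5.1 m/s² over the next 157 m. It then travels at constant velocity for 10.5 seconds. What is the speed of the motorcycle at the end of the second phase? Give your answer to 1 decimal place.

53.2 m/s

Phase 1 (accelerating): v₀ = 27.5 m/s, a = 7.1 m/s².
v = v₀ + at = 27.5 + (7.1)(5.5) = 66.5 m/s
Δx = v₀t + ½at² = 27.5·5.5 + 0.5·7.1·5.5² = 259 m

Phase 2 (decelerating): v₀ = 66.5 m/s, a = -5.1 m/s².
v² = v₀² + 2aΔx = 66.5² + 2·-5.1·157 = 2830 → v = 53.2 m/s
t = (v − v₀)/a = (53.2 − 66.5)/-5.1 = 2.62 s
Speed at end of phase 2 = 53.2 m/s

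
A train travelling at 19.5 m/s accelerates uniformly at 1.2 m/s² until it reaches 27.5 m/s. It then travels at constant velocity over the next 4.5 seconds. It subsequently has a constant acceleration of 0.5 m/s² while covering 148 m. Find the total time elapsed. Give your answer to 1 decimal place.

16.3 s

Phase 1 (accelerating): v₀ = 19.5 m/s, a = 1.2 m/s².
v = v₀ + at → t = (27.5 − 19.5) / 1.2 = 6.67 s
v² = v₀² + 2aΔx → Δx = (27.5² − 19.5²)/(2·1.2) = 157 m

Phase 2 (constant speed): v₀ = 27.5 m/s, a = 0 m/s².
v = v₀ + at = 27.5 + (0)(4.5) = 27.5 m/s
Δx = v₀t + ½at² = 27.5·4.5 + 0.5·0·4.5² = 124 m

Phase 3 (accelerating): v₀ = 27.5 m/s, a = 0.5 m/s².
v² = v₀² + 2aΔx = 27.5² + 2·0.5·148 = 904 → v = 30.1 m/s
t = (v − v₀)/a = (30.1 − 27.5)/0.5 = 5.14 s
Total time = 6.67 + 4.50 + 5.14 = 16.3 s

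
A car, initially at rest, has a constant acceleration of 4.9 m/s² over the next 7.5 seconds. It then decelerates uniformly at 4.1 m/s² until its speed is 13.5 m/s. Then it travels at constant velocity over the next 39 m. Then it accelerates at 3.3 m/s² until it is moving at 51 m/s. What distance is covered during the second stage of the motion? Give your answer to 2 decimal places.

142.48 m

Phase 1 (accelerating): v₀ = 0 m/s, a = 4.9 m/s².
v = v₀ + at = 0 + (4.9)(7.5) = 36.8 m/s
Δx = v₀t + ½at² = 0·7.5 + 0.5·4.9·7.5² = 138 m

Phase 2 (decelerating): v₀ = 36.8 m/s, a = -4.1 m/s².
v = v₀ + at → t = (13.5 − 36.8) / -4.1 = 5.67 s
v² = v₀² + 2aΔx → Δx = (13.5² − 36.8²)/(2·-4.1) = 142 m
Distance in phase 2 = 142 m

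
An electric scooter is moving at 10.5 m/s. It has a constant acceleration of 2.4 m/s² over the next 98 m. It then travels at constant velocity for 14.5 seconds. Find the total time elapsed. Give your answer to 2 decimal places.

Phase 1 (accelerating): v₀ = 10.5 m/s, a = 2.4 m/s².
v² = v₀² + 2aΔx = 10.5² + 2·2.4·98 = 581 → v = 24.1 m/s
t = (v − v₀)/a = (24.1 − 10.5)/2.4 = 5.67 s

Phase 2 (constant speed): v₀ = 24.1 m/s, a = 0 m/s².
v = v₀ + at = 24.1 + (0)(14.5) = 24.1 m/s
Δx = v₀t + ½at² = 24.1·14.5 + 0.5·0·14.5² = 349 m
Total time = 5.67 + 14.5 = 20.2 s

20.17 s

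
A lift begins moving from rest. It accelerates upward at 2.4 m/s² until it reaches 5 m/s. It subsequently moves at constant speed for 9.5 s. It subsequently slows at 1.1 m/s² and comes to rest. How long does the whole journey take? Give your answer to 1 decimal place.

Phase 1 (accelerating): v₀ = 0 m/s, a = 2.4 m/s².
v = v₀ + at → t = (5 − 0) / 2.4 = 2.08 s
v² = v₀² + 2aΔx → Δx = (5² − 0²)/(2·2.4) = 5.21 m

Phase 2 (constant speed): v₀ = 5.00 m/s, a = 0 m/s².
v = v₀ + at = 5.00 + (0)(9.5) = 5.00 m/s
Δx = v₀t + ½at² = 5.00·9.5 + 0.5·0·9.5² = 47.5 m

Phase 3 (decelerating): v₀ = 5.00 m/s, a = -1.1 m/s².
v = v₀ + at → t = (0 − 5.00) / -1.1 = 4.55 s
v² = v₀² + 2aΔx → Δx = (0² − 5.00²)/(2·-1.1) = 11.4 m
Total time = 2.08 + 9.50 + 4.55 = 16.1 s

16.1 s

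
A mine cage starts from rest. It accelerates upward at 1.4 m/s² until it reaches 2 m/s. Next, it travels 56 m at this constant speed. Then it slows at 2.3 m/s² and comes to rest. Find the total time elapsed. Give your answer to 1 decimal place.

30.3 s

Phase 1 (accelerating): v₀ = 0 m/s, a = 1.4 m/s².
v = v₀ + at → t = (2 − 0) / 1.4 = 1.43 s
v² = v₀² + 2aΔx → Δx = (2² − 0²)/(2·1.4) = 1.43 m

Phase 2 (constant speed): v₀ = 2.00 m/s, a = 0 m/s².
Constant speed: t = d/v = 56/2.00 = 28.0 s

Phase 3 (decelerating): v₀ = 2.00 m/s, a = -2.3 m/s².
v = v₀ + at → t = (0 − 2.00) / -2.3 = 0.870 s
v² = v₀² + 2aΔx → Δx = (0² − 2.00²)/(2·-2.3) = 0.870 m
Total time = 1.43 + 28.0 + 0.870 = 30.3 s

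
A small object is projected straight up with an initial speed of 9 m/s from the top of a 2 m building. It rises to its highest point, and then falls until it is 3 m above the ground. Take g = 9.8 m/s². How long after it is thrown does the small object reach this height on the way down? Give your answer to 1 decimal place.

1.7 s

Phase 1 (rising): v₀ = 9.00 m/s, a = -9.8 m/s².
v = v₀ + at → t = (0 − 9.00) / -9.8 = 0.918 s
v² = v₀² + 2aΔx → Δx = (0² − 9.00²)/(2·-9.8) = 4.13 m

Phase 2 (falling): v₀ = 0 m/s, a = -9.8 m/s².
Falls 3.13 m from rest: t = √(2·3.13/9.8) = 0.800 s; v = g·t = 7.84 m/s.
Total time = 0.918 + 0.800 = 1.72 s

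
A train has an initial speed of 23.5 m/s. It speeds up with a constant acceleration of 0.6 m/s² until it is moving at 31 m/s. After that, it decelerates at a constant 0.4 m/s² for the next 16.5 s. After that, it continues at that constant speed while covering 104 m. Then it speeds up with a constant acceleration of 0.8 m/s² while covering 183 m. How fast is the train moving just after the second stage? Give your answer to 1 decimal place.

Phase 1 (accelerating): v₀ = 23.5 m/s, a = 0.6 m/s².
v = v₀ + at → t = (31 − 23.5) / 0.6 = 12.5 s
v² = v₀² + 2aΔx → Δx = (31² − 23.5²)/(2·0.6) = 341 m

Phase 2 (decelerating): v₀ = 31.0 m/s, a = -0.4 m/s².
v = v₀ + at = 31.0 + (-0.4)(16.5) = 24.4 m/s
Δx = v₀t + ½at² = 31.0·16.5 + 0.5·-0.4·16.5² = 457 m
Speed at end of phase 2 = 24.4 m/s

24.4 m/s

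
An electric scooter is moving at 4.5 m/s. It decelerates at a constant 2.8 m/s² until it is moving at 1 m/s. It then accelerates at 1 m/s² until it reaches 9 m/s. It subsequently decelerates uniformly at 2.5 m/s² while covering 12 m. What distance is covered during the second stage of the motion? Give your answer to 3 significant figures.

Phase 1 (decelerating): v₀ = 4.50 m/s, a = -2.8 m/s².
v = v₀ + at → t = (1 − 4.50) / -2.8 = 1.25 s
v² = v₀² + 2aΔx → Δx = (1² − 4.50²)/(2·-2.8) = 3.44 m

Phase 2 (accelerating): v₀ = 1.00 m/s, a = 1 m/s².
v = v₀ + at → t = (9 − 1.00) / 1 = 8.00 s
v² = v₀² + 2aΔx → Δx = (9² − 1.00²)/(2·1) = 40.0 m
Distance in phase 2 = 40.0 m

40.0 m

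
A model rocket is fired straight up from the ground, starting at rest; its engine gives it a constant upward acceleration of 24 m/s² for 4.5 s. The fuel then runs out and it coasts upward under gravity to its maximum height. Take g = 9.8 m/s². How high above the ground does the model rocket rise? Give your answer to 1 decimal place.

838.1 m

Phase 1 (powered ascent): v₀ = 0 m/s, a = 24 m/s².
v = v₀ + at = 0 + (24)(4.5) = 108 m/s
Δx = v₀t + ½at² = 0·4.5 + 0.5·24·4.5² = 243 m

Phase 2 (coasting upward): v₀ = 108 m/s, a = -9.8 m/s².
v = v₀ + at → t = (0 − 108) / -9.8 = 11.0 s
v² = v₀² + 2aΔx → Δx = (0² − 108²)/(2·-9.8) = 595 m
Maximum height = 243 + 595 = 838 m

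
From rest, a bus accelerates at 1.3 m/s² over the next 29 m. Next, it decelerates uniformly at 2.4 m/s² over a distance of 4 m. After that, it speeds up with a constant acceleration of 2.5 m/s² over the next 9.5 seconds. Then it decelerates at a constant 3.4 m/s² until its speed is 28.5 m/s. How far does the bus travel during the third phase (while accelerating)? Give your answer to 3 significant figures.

184 m

Phase 1 (accelerating): v₀ = 0 m/s, a = 1.3 m/s².
v² = v₀² + 2aΔx = 0² + 2·1.3·29 = 75.4 → v = 8.68 m/s
t = (v − v₀)/a = (8.68 − 0)/1.3 = 6.68 s

Phase 2 (decelerating): v₀ = 8.68 m/s, a = -2.4 m/s².
v² = v₀² + 2aΔx = 8.68² + 2·-2.4·4 = 56.2 → v = 7.50 m/s
t = (v − v₀)/a = (7.50 − 8.68)/-2.4 = 0.494 s

Phase 3 (accelerating): v₀ = 7.50 m/s, a = 2.5 m/s².
v = v₀ + at = 7.50 + (2.5)(9.5) = 31.2 m/s
Δx = v₀t + ½at² = 7.50·9.5 + 0.5·2.5·9.5² = 184 m
Distance in phase 3 = 184 m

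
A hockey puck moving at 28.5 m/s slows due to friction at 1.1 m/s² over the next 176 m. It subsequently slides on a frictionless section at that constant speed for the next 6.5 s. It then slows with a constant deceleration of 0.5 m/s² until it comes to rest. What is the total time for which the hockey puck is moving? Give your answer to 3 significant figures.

Phase 1 (decelerating): v₀ = 28.5 m/s, a = -1.1 m/s².
v² = v₀² + 2aΔx = 28.5² + 2·-1.1·176 = 425 → v = 20.6 m/s
t = (v − v₀)/a = (20.6 − 28.5)/-1.1 = 7.17 s

Phase 2 (constant speed): v₀ = 20.6 m/s, a = 0 m/s².
v = v₀ + at = 20.6 + (0)(6.5) = 20.6 m/s
Δx = v₀t + ½at² = 20.6·6.5 + 0.5·0·6.5² = 134 m

Phase 3 (decelerating): v₀ = 20.6 m/s, a = -0.5 m/s².
v = v₀ + at → t = (0 − 20.6) / -0.5 = 41.2 s
v² = v₀² + 2aΔx → Δx = (0² − 20.6²)/(2·-0.5) = 425 m
Total time = 7.17 + 6.50 + 41.2 = 54.9 s

54.9 s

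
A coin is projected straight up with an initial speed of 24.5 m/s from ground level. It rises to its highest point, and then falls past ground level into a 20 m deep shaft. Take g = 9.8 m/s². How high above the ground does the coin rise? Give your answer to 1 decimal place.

30.6 m

Phase 1 (rising): v₀ = 24.5 m/s, a = -9.8 m/s².
v = v₀ + at → t = (0 − 24.5) / -9.8 = 2.50 s
v² = v₀² + 2aΔx → Δx = (0² − 24.5²)/(2·-9.8) = 30.6 m
Maximum height = 30.6 m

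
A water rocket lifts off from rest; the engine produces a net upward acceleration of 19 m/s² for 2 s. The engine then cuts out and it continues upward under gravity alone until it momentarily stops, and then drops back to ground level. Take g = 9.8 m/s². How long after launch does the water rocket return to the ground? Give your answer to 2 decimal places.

Phase 1 (powered ascent): v₀ = 0 m/s, a = 19 m/s².
v = v₀ + at = 0 + (19)(2) = 38.0 m/s
Δx = v₀t + ½at² = 0·2 + 0.5·19·2² = 38.0 m

Phase 2 (coasting upward): v₀ = 38.0 m/s, a = -9.8 m/s².
v = v₀ + at → t = (0 − 38.0) / -9.8 = 3.88 s
v² = v₀² + 2aΔx → Δx = (0² − 38.0²)/(2·-9.8) = 73.7 m

Phase 3 (free fall): v₀ = 0 m/s, a = -9.8 m/s².
Falls 112 m from rest: t = √(2·112/9.8) = 4.77 s; v = g·t = 46.8 m/s.
Total time = 2.00 + 3.88 + 4.77 = 10.7 s

10.65 s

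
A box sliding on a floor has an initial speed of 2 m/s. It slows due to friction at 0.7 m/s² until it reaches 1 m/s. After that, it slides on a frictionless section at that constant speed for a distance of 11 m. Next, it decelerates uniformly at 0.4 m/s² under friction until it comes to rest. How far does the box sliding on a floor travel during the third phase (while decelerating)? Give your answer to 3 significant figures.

1.25 m

Phase 1 (decelerating): v₀ = 2.00 m/s, a = -0.7 m/s².
v = v₀ + at → t = (1 − 2.00) / -0.7 = 1.43 s
v² = v₀² + 2aΔx → Δx = (1² − 2.00²)/(2·-0.7) = 2.14 m

Phase 2 (constant speed): v₀ = 1.00 m/s, a = 0 m/s².
Constant speed: t = d/v = 11/1.00 = 11.0 s

Phase 3 (decelerating): v₀ = 1.00 m/s, a = -0.4 m/s².
v = v₀ + at → t = (0 − 1.00) / -0.4 = 2.50 s
v² = v₀² + 2aΔx → Δx = (0² − 1.00²)/(2·-0.4) = 1.25 m
Distance in phase 3 = 1.25 m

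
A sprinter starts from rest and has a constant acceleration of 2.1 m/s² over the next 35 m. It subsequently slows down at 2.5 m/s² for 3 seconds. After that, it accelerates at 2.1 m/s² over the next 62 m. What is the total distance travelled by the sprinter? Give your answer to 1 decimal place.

Phase 1 (accelerating): v₀ = 0 m/s, a = 2.1 m/s².
v² = v₀² + 2aΔx = 0² + 2·2.1·35 = 147 → v = 12.1 m/s
t = (v − v₀)/a = (12.1 − 0)/2.1 = 5.77 s

Phase 2 (decelerating): v₀ = 12.1 m/s, a = -2.5 m/s².
v = v₀ + at = 12.1 + (-2.5)(3) = 4.62 m/s
Δx = v₀t + ½at² = 12.1·3 + 0.5·-2.5·3² = 25.1 m

Phase 3 (accelerating): v₀ = 4.62 m/s, a = 2.1 m/s².
v² = v₀² + 2aΔx = 4.62² + 2·2.1·62 = 282 → v = 16.8 m/s
t = (v − v₀)/a = (16.8 − 4.62)/2.1 = 5.79 s
Total distance = 35.0 + 25.1 + 62.0 = 122 m

122.1 m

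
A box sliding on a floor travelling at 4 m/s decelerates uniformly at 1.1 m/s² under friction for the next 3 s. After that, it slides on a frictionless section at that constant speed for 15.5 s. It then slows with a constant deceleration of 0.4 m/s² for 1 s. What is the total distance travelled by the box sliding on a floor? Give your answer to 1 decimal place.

Phase 1 (decelerating): v₀ = 4.00 m/s, a = -1.1 m/s².
v = v₀ + at = 4.00 + (-1.1)(3) = 0.700 m/s
Δx = v₀t + ½at² = 4.00·3 + 0.5·-1.1·3² = 7.05 m

Phase 2 (constant speed): v₀ = 0.700 m/s, a = 0 m/s².
v = v₀ + at = 0.700 + (0)(15.5) = 0.700 m/s
Δx = v₀t + ½at² = 0.700·15.5 + 0.5·0·15.5² = 10.8 m

Phase 3 (decelerating): v₀ = 0.700 m/s, a = -0.4 m/s².
v = v₀ + at = 0.700 + (-0.4)(1) = 0.300 m/s
Δx = v₀t + ½at² = 0.700·1 + 0.5·-0.4·1² = 0.500 m
Total distance = 7.05 + 10.8 + 0.500 = 18.4 m

18.4 m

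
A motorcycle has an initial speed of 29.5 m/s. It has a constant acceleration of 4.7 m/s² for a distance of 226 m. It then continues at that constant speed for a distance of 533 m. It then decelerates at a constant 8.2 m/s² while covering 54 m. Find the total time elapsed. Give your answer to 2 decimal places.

16.18 s

Phase 1 (accelerating): v₀ = 29.5 m/s, a = 4.7 m/s².
v² = v₀² + 2aΔx = 29.5² + 2·4.7·226 = 2990 → v = 54.7 m/s
t = (v − v₀)/a = (54.7 − 29.5)/4.7 = 5.37 s

Phase 2 (constant speed): v₀ = 54.7 m/s, a = 0 m/s².
Constant speed: t = d/v = 533/54.7 = 9.74 s

Phase 3 (decelerating): v₀ = 54.7 m/s, a = -8.2 m/s².
v² = v₀² + 2aΔx = 54.7² + 2·-8.2·54 = 2110 → v = 45.9 m/s
t = (v − v₀)/a = (45.9 − 54.7)/-8.2 = 1.07 s
Total time = 5.37 + 9.74 + 1.07 = 16.2 s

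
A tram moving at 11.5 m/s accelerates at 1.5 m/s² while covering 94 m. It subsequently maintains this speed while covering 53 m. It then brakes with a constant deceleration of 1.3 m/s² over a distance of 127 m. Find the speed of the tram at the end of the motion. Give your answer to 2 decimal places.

9.17 m/s

Phase 1 (accelerating): v₀ = 11.5 m/s, a = 1.5 m/s².
v² = v₀² + 2aΔx = 11.5² + 2·1.5·94 = 414 → v = 20.4 m/s
t = (v − v₀)/a = (20.4 − 11.5)/1.5 = 5.90 s

Phase 2 (constant speed): v₀ = 20.4 m/s, a = 0 m/s².
Constant speed: t = d/v = 53/20.4 = 2.60 s

Phase 3 (decelerating): v₀ = 20.4 m/s, a = -1.3 m/s².
v² = v₀² + 2aΔx = 20.4² + 2·-1.3·127 = 84.1 → v = 9.17 m/s
t = (v − v₀)/a = (9.17 − 20.4)/-1.3 = 8.60 s
Final speed = 9.17 m/s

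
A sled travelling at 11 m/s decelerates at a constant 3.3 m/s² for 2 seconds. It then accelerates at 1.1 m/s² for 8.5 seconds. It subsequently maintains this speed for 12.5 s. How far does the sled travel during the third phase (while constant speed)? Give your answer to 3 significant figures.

172 m

Phase 1 (decelerating): v₀ = 11.0 m/s, a = -3.3 m/s².
v = v₀ + at = 11.0 + (-3.3)(2) = 4.40 m/s
Δx = v₀t + ½at² = 11.0·2 + 0.5·-3.3·2² = 15.4 m

Phase 2 (accelerating): v₀ = 4.40 m/s, a = 1.1 m/s².
v = v₀ + at = 4.40 + (1.1)(8.5) = 13.8 m/s
Δx = v₀t + ½at² = 4.40·8.5 + 0.5·1.1·8.5² = 77.1 m

Phase 3 (constant speed): v₀ = 13.8 m/s, a = 0 m/s².
v = v₀ + at = 13.8 + (0)(12.5) = 13.8 m/s
Δx = v₀t + ½at² = 13.8·12.5 + 0.5·0·12.5² = 172 m
Distance in phase 3 = 172 m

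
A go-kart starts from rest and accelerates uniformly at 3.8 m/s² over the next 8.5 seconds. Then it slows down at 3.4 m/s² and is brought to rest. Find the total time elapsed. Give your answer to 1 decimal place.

Phase 1 (accelerating): v₀ = 0 m/s, a = 3.8 m/s².
v = v₀ + at = 0 + (3.8)(8.5) = 32.3 m/s
Δx = v₀t + ½at² = 0·8.5 + 0.5·3.8·8.5² = 137 m

Phase 2 (decelerating): v₀ = 32.3 m/s, a = -3.4 m/s².
v = v₀ + at → t = (0 − 32.3) / -3.4 = 9.50 s
v² = v₀² + 2aΔx → Δx = (0² − 32.3²)/(2·-3.4) = 153 m
Total time = 8.50 + 9.50 = 18.0 s

18.0 s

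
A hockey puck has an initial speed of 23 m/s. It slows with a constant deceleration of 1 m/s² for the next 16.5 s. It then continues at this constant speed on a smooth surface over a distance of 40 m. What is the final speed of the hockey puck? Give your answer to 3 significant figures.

6.50 m/s

Phase 1 (decelerating): v₀ = 23.0 m/s, a = -1 m/s².
v = v₀ + at = 23.0 + (-1)(16.5) = 6.50 m/s
Δx = v₀t + ½at² = 23.0·16.5 + 0.5·-1·16.5² = 243 m

Phase 2 (constant speed): v₀ = 6.50 m/s, a = 0 m/s².
Constant speed: t = d/v = 40/6.50 = 6.15 s
Final speed = 6.50 m/s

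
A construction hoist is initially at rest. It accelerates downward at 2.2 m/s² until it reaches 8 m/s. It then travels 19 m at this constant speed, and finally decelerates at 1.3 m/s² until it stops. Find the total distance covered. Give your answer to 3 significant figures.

58.2 m

Phase 1 (accelerating): v₀ = 0 m/s, a = 2.2 m/s².
v = v₀ + at → t = (8 − 0) / 2.2 = 3.64 s
v² = v₀² + 2aΔx → Δx = (8² − 0²)/(2·2.2) = 14.5 m

Phase 2 (constant speed): v₀ = 8.00 m/s, a = 0 m/s².
Constant speed: t = d/v = 19/8.00 = 2.38 s

Phase 3 (decelerating): v₀ = 8.00 m/s, a = -1.3 m/s².
v = v₀ + at → t = (0 − 8.00) / -1.3 = 6.15 s
v² = v₀² + 2aΔx → Δx = (0² − 8.00²)/(2·-1.3) = 24.6 m
Total distance = 14.5 + 19.0 + 24.6 = 58.2 m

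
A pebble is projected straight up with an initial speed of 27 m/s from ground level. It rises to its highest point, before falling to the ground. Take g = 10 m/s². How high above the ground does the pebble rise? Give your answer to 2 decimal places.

36.45 m

Phase 1 (rising): v₀ = 27.0 m/s, a = -10 m/s².
v = v₀ + at → t = (0 − 27.0) / -10 = 2.70 s
v² = v₀² + 2aΔx → Δx = (0² − 27.0²)/(2·-10) = 36.5 m
Maximum height = 36.5 m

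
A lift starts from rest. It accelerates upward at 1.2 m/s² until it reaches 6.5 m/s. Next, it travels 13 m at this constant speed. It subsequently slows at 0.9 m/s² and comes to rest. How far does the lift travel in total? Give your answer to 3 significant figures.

Phase 1 (accelerating): v₀ = 0 m/s, a = 1.2 m/s².
v = v₀ + at → t = (6.5 − 0) / 1.2 = 5.42 s
v² = v₀² + 2aΔx → Δx = (6.5² − 0²)/(2·1.2) = 17.6 m

Phase 2 (constant speed): v₀ = 6.50 m/s, a = 0 m/s².
Constant speed: t = d/v = 13/6.50 = 2.00 s

Phase 3 (decelerating): v₀ = 6.50 m/s, a = -0.9 m/s².
v = v₀ + at → t = (0 − 6.50) / -0.9 = 7.22 s
v² = v₀² + 2aΔx → Δx = (0² − 6.50²)/(2·-0.9) = 23.5 m
Total distance = 17.6 + 13.0 + 23.5 = 54.1 m

54.1 m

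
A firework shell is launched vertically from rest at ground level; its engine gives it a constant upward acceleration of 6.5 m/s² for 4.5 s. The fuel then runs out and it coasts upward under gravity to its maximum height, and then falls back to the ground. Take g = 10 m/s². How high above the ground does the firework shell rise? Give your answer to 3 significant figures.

Phase 1 (powered ascent): v₀ = 0 m/s, a = 6.5 m/s².
v = v₀ + at = 0 + (6.5)(4.5) = 29.2 m/s
Δx = v₀t + ½at² = 0·4.5 + 0.5·6.5·4.5² = 65.8 m

Phase 2 (coasting upward): v₀ = 29.2 m/s, a = -10 m/s².
v = v₀ + at → t = (0 − 29.2) / -10 = 2.92 s
v² = v₀² + 2aΔx → Δx = (0² − 29.2²)/(2·-10) = 42.8 m
Maximum height = 65.8 + 42.8 = 109 m

109 m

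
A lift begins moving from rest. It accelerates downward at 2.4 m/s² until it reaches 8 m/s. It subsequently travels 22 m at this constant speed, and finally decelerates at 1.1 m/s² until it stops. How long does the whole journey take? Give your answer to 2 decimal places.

Phase 1 (accelerating): v₀ = 0 m/s, a = 2.4 m/s².
v = v₀ + at → t = (8 − 0) / 2.4 = 3.33 s
v² = v₀² + 2aΔx → Δx = (8² − 0²)/(2·2.4) = 13.3 m

Phase 2 (constant speed): v₀ = 8.00 m/s, a = 0 m/s².
Constant speed: t = d/v = 22/8.00 = 2.75 s

Phase 3 (decelerating): v₀ = 8.00 m/s, a = -1.1 m/s².
v = v₀ + at → t = (0 − 8.00) / -1.1 = 7.27 s
v² = v₀² + 2aΔx → Δx = (0² − 8.00²)/(2·-1.1) = 29.1 m
Total time = 3.33 + 2.75 + 7.27 = 13.4 s

13.36 s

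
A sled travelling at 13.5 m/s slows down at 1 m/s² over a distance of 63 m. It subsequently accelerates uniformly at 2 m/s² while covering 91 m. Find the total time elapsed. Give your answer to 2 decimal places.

12.50 s

Phase 1 (decelerating): v₀ = 13.5 m/s, a = -1 m/s².
v² = v₀² + 2aΔx = 13.5² + 2·-1·63 = 56.2 → v = 7.50 m/s
t = (v − v₀)/a = (7.50 − 13.5)/-1 = 6.00 s

Phase 2 (accelerating): v₀ = 7.50 m/s, a = 2 m/s².
v² = v₀² + 2aΔx = 7.50² + 2·2·91 = 420 → v = 20.5 m/s
t = (v − v₀)/a = (20.5 − 7.50)/2 = 6.50 s
Total time = 6.00 + 6.50 = 12.5 s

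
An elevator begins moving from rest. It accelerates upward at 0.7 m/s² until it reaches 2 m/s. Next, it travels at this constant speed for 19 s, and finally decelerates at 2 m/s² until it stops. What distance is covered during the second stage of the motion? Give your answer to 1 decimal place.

Phase 1 (accelerating): v₀ = 0 m/s, a = 0.7 m/s².
v = v₀ + at → t = (2 − 0) / 0.7 = 2.86 s
v² = v₀² + 2aΔx → Δx = (2² − 0²)/(2·0.7) = 2.86 m

Phase 2 (constant speed): v₀ = 2.00 m/s, a = 0 m/s².
v = v₀ + at = 2.00 + (0)(19) = 2.00 m/s
Δx = v₀t + ½at² = 2.00·19 + 0.5·0·19² = 38.0 m
Distance in phase 2 = 38.0 m

38.0 m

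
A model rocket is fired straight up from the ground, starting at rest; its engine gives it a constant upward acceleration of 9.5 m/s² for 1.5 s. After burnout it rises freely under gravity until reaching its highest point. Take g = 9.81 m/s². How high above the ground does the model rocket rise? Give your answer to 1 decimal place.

21.0 m

Phase 1 (powered ascent): v₀ = 0 m/s, a = 9.5 m/s².
v = v₀ + at = 0 + (9.5)(1.5) = 14.2 m/s
Δx = v₀t + ½at² = 0·1.5 + 0.5·9.5·1.5² = 10.7 m

Phase 2 (coasting upward): v₀ = 14.2 m/s, a = -9.81 m/s².
v = v₀ + at → t = (0 − 14.2) / -9.81 = 1.45 s
v² = v₀² + 2aΔx → Δx = (0² − 14.2²)/(2·-9.81) = 10.3 m
Maximum height = 10.7 + 10.3 = 21.0 m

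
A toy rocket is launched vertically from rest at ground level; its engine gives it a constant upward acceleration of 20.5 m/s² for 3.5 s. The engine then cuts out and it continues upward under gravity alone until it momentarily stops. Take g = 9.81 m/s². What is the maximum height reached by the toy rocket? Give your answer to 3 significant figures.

Phase 1 (powered ascent): v₀ = 0 m/s, a = 20.5 m/s².
v = v₀ + at = 0 + (20.5)(3.5) = 71.8 m/s
Δx = v₀t + ½at² = 0·3.5 + 0.5·20.5·3.5² = 126 m

Phase 2 (coasting upward): v₀ = 71.8 m/s, a = -9.81 m/s².
v = v₀ + at → t = (0 − 71.8) / -9.81 = 7.31 s
v² = v₀² + 2aΔx → Δx = (0² − 71.8²)/(2·-9.81) = 262 m
Maximum height = 126 + 262 = 388 m

388 m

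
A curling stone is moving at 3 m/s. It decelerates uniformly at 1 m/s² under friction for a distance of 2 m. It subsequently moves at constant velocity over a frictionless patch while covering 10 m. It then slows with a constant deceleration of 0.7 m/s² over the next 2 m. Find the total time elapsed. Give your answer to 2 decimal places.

6.31 s

Phase 1 (decelerating): v₀ = 3.00 m/s, a = -1 m/s².
v² = v₀² + 2aΔx = 3.00² + 2·-1·2 = 5.00 → v = 2.24 m/s
t = (v − v₀)/a = (2.24 − 3.00)/-1 = 0.764 s

Phase 2 (constant speed): v₀ = 2.24 m/s, a = 0 m/s².
Constant speed: t = d/v = 10/2.24 = 4.47 s

Phase 3 (decelerating): v₀ = 2.24 m/s, a = -0.7 m/s².
v² = v₀² + 2aΔx = 2.24² + 2·-0.7·2 = 2.20 → v = 1.48 m/s
t = (v − v₀)/a = (1.48 − 2.24)/-0.7 = 1.08 s
Total time = 0.764 + 4.47 + 1.08 = 6.31 s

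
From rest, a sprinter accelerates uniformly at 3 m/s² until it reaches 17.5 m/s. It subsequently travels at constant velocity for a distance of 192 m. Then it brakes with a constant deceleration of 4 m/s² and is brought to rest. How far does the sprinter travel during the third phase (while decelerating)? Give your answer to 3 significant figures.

38.3 m

Phase 1 (accelerating): v₀ = 0 m/s, a = 3 m/s².
v = v₀ + at → t = (17.5 − 0) / 3 = 5.83 s
v² = v₀² + 2aΔx → Δx = (17.5² − 0²)/(2·3) = 51.0 m

Phase 2 (constant speed): v₀ = 17.5 m/s, a = 0 m/s².
Constant speed: t = d/v = 192/17.5 = 11.0 s

Phase 3 (decelerating): v₀ = 17.5 m/s, a = -4 m/s².
v = v₀ + at → t = (0 − 17.5) / -4 = 4.38 s
v² = v₀² + 2aΔx → Δx = (0² − 17.5²)/(2·-4) = 38.3 m
Distance in phase 3 = 38.3 m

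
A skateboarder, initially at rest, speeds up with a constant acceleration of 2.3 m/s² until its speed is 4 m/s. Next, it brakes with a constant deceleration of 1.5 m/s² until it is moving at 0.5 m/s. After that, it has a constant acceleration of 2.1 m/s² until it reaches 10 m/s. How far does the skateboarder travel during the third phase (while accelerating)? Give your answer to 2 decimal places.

23.75 m

Phase 1 (accelerating): v₀ = 0 m/s, a = 2.3 m/s².
v = v₀ + at → t = (4 − 0) / 2.3 = 1.74 s
v² = v₀² + 2aΔx → Δx = (4² − 0²)/(2·2.3) = 3.48 m

Phase 2 (decelerating): v₀ = 4.00 m/s, a = -1.5 m/s².
v = v₀ + at → t = (0.5 − 4.00) / -1.5 = 2.33 s
v² = v₀² + 2aΔx → Δx = (0.5² − 4.00²)/(2·-1.5) = 5.25 m

Phase 3 (accelerating): v₀ = 0.500 m/s, a = 2.1 m/s².
v = v₀ + at → t = (10 − 0.500) / 2.1 = 4.52 s
v² = v₀² + 2aΔx → Δx = (10² − 0.500²)/(2·2.1) = 23.8 m
Distance in phase 3 = 23.8 m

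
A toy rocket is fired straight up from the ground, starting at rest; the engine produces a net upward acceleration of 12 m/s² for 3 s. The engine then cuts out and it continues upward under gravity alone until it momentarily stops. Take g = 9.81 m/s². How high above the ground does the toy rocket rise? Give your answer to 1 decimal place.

120.1 m

Phase 1 (powered ascent): v₀ = 0 m/s, a = 12 m/s².
v = v₀ + at = 0 + (12)(3) = 36.0 m/s
Δx = v₀t + ½at² = 0·3 + 0.5·12·3² = 54.0 m

Phase 2 (coasting upward): v₀ = 36.0 m/s, a = -9.81 m/s².
v = v₀ + at → t = (0 − 36.0) / -9.81 = 3.67 s
v² = v₀² + 2aΔx → Δx = (0² − 36.0²)/(2·-9.81) = 66.1 m
Maximum height = 54.0 + 66.1 = 120 m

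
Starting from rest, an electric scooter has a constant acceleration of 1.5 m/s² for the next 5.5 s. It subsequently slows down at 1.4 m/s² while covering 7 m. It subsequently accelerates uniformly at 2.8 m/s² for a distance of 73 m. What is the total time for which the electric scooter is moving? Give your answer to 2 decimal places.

11.57 s

Phase 1 (accelerating): v₀ = 0 m/s, a = 1.5 m/s².
v = v₀ + at = 0 + (1.5)(5.5) = 8.25 m/s
Δx = v₀t + ½at² = 0·5.5 + 0.5·1.5·5.5² = 22.7 m

Phase 2 (decelerating): v₀ = 8.25 m/s, a = -1.4 m/s².
v² = v₀² + 2aΔx = 8.25² + 2·-1.4·7 = 48.5 → v = 6.96 m/s
t = (v − v₀)/a = (6.96 − 8.25)/-1.4 = 0.920 s

Phase 3 (accelerating): v₀ = 6.96 m/s, a = 2.8 m/s².
v² = v₀² + 2aΔx = 6.96² + 2·2.8·73 = 457 → v = 21.4 m/s
t = (v − v₀)/a = (21.4 − 6.96)/2.8 = 5.15 s
Total time = 5.50 + 0.920 + 5.15 = 11.6 s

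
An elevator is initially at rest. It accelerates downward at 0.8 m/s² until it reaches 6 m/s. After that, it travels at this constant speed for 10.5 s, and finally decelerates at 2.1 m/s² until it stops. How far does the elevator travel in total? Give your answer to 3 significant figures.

Phase 1 (accelerating): v₀ = 0 m/s, a = 0.8 m/s².
v = v₀ + at → t = (6 − 0) / 0.8 = 7.50 s
v² = v₀² + 2aΔx → Δx = (6² − 0²)/(2·0.8) = 22.5 m

Phase 2 (constant speed): v₀ = 6.00 m/s, a = 0 m/s².
v = v₀ + at = 6.00 + (0)(10.5) = 6.00 m/s
Δx = v₀t + ½at² = 6.00·10.5 + 0.5·0·10.5² = 63.0 m

Phase 3 (decelerating): v₀ = 6.00 m/s, a = -2.1 m/s².
v = v₀ + at → t = (0 − 6.00) / -2.1 = 2.86 s
v² = v₀² + 2aΔx → Δx = (0² − 6.00²)/(2·-2.1) = 8.57 m
Total distance = 22.5 + 63.0 + 8.57 = 94.1 m

94.1 m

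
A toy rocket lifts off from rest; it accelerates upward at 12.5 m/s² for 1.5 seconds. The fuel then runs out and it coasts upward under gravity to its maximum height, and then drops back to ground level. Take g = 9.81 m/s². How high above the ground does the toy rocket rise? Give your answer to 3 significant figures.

32.0 m

Phase 1 (powered ascent): v₀ = 0 m/s, a = 12.5 m/s².
v = v₀ + at = 0 + (12.5)(1.5) = 18.8 m/s
Δx = v₀t + ½at² = 0·1.5 + 0.5·12.5·1.5² = 14.1 m

Phase 2 (coasting upward): v₀ = 18.8 m/s, a = -9.81 m/s².
v = v₀ + at → t = (0 − 18.8) / -9.81 = 1.91 s
v² = v₀² + 2aΔx → Δx = (0² − 18.8²)/(2·-9.81) = 17.9 m
Maximum height = 14.1 + 17.9 = 32.0 m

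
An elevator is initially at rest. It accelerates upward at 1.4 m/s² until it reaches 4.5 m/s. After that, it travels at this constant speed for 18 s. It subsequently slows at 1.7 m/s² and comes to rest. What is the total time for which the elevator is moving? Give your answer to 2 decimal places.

23.86 s

Phase 1 (accelerating): v₀ = 0 m/s, a = 1.4 m/s².
v = v₀ + at → t = (4.5 − 0) / 1.4 = 3.21 s
v² = v₀² + 2aΔx → Δx = (4.5² − 0²)/(2·1.4) = 7.23 m

Phase 2 (constant speed): v₀ = 4.50 m/s, a = 0 m/s².
v = v₀ + at = 4.50 + (0)(18) = 4.50 m/s
Δx = v₀t + ½at² = 4.50·18 + 0.5·0·18² = 81.0 m

Phase 3 (decelerating): v₀ = 4.50 m/s, a = -1.7 m/s².
v = v₀ + at → t = (0 − 4.50) / -1.7 = 2.65 s
v² = v₀² + 2aΔx → Δx = (0² − 4.50²)/(2·-1.7) = 5.96 m
Total time = 3.21 + 18.0 + 2.65 = 23.9 s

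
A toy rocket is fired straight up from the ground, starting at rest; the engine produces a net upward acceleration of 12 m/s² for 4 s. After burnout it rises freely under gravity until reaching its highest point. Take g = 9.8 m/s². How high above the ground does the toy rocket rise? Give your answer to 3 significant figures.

214 m

Phase 1 (powered ascent): v₀ = 0 m/s, a = 12 m/s².
v = v₀ + at = 0 + (12)(4) = 48.0 m/s
Δx = v₀t + ½at² = 0·4 + 0.5·12·4² = 96.0 m

Phase 2 (coasting upward): v₀ = 48.0 m/s, a = -9.8 m/s².
v = v₀ + at → t = (0 − 48.0) / -9.8 = 4.90 s
v² = v₀² + 2aΔx → Δx = (0² − 48.0²)/(2·-9.8) = 118 m
Maximum height = 96.0 + 118 = 214 m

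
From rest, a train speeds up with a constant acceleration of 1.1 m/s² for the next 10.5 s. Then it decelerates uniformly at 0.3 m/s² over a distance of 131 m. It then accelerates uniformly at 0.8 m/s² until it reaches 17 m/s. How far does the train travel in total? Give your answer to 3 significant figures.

338 m

Phase 1 (accelerating): v₀ = 0 m/s, a = 1.1 m/s².
v = v₀ + at = 0 + (1.1)(10.5) = 11.6 m/s
Δx = v₀t + ½at² = 0·10.5 + 0.5·1.1·10.5² = 60.6 m

Phase 2 (decelerating): v₀ = 11.6 m/s, a = -0.3 m/s².
v² = v₀² + 2aΔx = 11.6² + 2·-0.3·131 = 54.8 → v = 7.40 m/s
t = (v − v₀)/a = (7.40 − 11.6)/-0.3 = 13.8 s

Phase 3 (accelerating): v₀ = 7.40 m/s, a = 0.8 m/s².
v = v₀ + at → t = (17 − 7.40) / 0.8 = 12.0 s
v² = v₀² + 2aΔx → Δx = (17² − 7.40²)/(2·0.8) = 146 m
Total distance = 60.6 + 131 + 146 = 338 m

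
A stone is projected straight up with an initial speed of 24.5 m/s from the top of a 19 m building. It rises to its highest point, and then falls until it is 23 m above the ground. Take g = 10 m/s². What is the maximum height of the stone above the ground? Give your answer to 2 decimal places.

49.01 m

Phase 1 (rising): v₀ = 24.5 m/s, a = -10 m/s².
v = v₀ + at → t = (0 − 24.5) / -10 = 2.45 s
v² = v₀² + 2aΔx → Δx = (0² − 24.5²)/(2·-10) = 30.0 m
Maximum height = 19 + 30.0 = 49.0 m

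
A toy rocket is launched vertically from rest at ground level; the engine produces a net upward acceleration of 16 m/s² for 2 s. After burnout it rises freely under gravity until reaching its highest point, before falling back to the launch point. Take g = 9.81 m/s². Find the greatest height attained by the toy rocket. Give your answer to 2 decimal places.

Phase 1 (powered ascent): v₀ = 0 m/s, a = 16 m/s².
v = v₀ + at = 0 + (16)(2) = 32.0 m/s
Δx = v₀t + ½at² = 0·2 + 0.5·16·2² = 32.0 m

Phase 2 (coasting upward): v₀ = 32.0 m/s, a = -9.81 m/s².
v = v₀ + at → t = (0 − 32.0) / -9.81 = 3.26 s
v² = v₀² + 2aΔx → Δx = (0² − 32.0²)/(2·-9.81) = 52.2 m
Maximum height = 32.0 + 52.2 = 84.2 m

84.19 m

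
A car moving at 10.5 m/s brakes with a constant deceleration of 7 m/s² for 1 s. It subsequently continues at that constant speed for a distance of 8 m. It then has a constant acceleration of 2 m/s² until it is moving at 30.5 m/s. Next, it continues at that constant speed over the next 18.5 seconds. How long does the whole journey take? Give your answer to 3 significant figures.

35.3 s

Phase 1 (decelerating): v₀ = 10.5 m/s, a = -7 m/s².
v = v₀ + at = 10.5 + (-7)(1) = 3.50 m/s
Δx = v₀t + ½at² = 10.5·1 + 0.5·-7·1² = 7.00 m

Phase 2 (constant speed): v₀ = 3.50 m/s, a = 0 m/s².
Constant speed: t = d/v = 8/3.50 = 2.29 s

Phase 3 (accelerating): v₀ = 3.50 m/s, a = 2 m/s².
v = v₀ + at → t = (30.5 − 3.50) / 2 = 13.5 s
v² = v₀² + 2aΔx → Δx = (30.5² − 3.50²)/(2·2) = 230 m

Phase 4 (constant speed): v₀ = 30.5 m/s, a = 0 m/s².
v = v₀ + at = 30.5 + (0)(18.5) = 30.5 m/s
Δx = v₀t + ½at² = 30.5·18.5 + 0.5·0·18.5² = 564 m
Total time = 1.00 + 2.29 + 13.5 + 18.5 = 35.3 s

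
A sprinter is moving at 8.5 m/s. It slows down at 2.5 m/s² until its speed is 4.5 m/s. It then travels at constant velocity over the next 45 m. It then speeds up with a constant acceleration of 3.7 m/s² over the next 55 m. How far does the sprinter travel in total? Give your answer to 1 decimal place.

Phase 1 (decelerating): v₀ = 8.50 m/s, a = -2.5 m/s².
v = v₀ + at → t = (4.5 − 8.50) / -2.5 = 1.60 s
v² = v₀² + 2aΔx → Δx = (4.5² − 8.50²)/(2·-2.5) = 10.4 m

Phase 2 (constant speed): v₀ = 4.50 m/s, a = 0 m/s².
Constant speed: t = d/v = 45/4.50 = 10.0 s

Phase 3 (accelerating): v₀ = 4.50 m/s, a = 3.7 m/s².
v² = v₀² + 2aΔx = 4.50² + 2·3.7·55 = 427 → v = 20.7 m/s
t = (v − v₀)/a = (20.7 − 4.50)/3.7 = 4.37 s
Total distance = 10.4 + 45.0 + 55.0 = 110 m

110.4 m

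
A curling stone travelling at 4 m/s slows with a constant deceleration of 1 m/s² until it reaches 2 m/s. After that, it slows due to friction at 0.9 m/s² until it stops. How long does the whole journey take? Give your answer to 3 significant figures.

Phase 1 (decelerating): v₀ = 4.00 m/s, a = -1 m/s².
v = v₀ + at → t = (2 − 4.00) / -1 = 2.00 s
v² = v₀² + 2aΔx → Δx = (2² − 4.00²)/(2·-1) = 6.00 m

Phase 2 (decelerating): v₀ = 2.00 m/s, a = -0.9 m/s².
v = v₀ + at → t = (0 − 2.00) / -0.9 = 2.22 s
v² = v₀² + 2aΔx → Δx = (0² − 2.00²)/(2·-0.9) = 2.22 m
Total time = 2.00 + 2.22 = 4.22 s

4.22 s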